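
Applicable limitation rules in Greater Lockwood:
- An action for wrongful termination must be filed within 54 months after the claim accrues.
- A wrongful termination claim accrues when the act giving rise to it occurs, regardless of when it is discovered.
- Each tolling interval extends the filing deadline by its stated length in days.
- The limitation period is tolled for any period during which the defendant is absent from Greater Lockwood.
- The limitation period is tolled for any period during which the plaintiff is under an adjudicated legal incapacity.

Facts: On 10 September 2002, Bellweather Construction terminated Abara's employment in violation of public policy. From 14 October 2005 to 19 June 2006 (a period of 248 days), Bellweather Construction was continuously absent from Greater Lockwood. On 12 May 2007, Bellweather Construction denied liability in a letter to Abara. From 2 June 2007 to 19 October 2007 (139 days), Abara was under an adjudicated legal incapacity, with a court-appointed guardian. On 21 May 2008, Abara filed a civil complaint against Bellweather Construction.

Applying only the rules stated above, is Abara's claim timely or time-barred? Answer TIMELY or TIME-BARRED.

TIME-BARRED

The limitation period began to run on 10 September 2002.
Adding the 54 months base period to 10 September 2002 gives a deadline of 10 March 2007, before any tolling.
The period was tolled for 248 days by the defendant's absence from the jurisdiction (14 October 2005 to 19 June 2006), pushing the deadline to 13 November 2007.
The plaintiff's legal incapacity from 2 June 2007 to 19 October 2007 tolled the period for 139 days, extending the deadline to 31 March 2008.
Nothing else in the chronology tolls or restarts the period.
Filing on 21 May 2008 missed the 31 March 2008 deadline — the action is time-barred.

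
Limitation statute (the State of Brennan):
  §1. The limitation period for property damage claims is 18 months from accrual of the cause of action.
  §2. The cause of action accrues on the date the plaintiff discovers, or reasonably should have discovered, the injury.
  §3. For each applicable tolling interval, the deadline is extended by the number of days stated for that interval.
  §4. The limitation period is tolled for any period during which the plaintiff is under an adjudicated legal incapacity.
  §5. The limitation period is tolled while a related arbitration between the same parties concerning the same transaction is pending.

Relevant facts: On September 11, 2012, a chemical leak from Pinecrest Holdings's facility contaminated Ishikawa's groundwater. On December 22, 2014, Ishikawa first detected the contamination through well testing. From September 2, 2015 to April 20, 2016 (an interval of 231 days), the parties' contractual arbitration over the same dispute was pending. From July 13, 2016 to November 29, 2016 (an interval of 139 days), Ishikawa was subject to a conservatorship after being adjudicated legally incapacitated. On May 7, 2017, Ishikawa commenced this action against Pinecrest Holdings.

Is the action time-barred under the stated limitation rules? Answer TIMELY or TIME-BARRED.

TIMELY

Accrual is tied to discovery, so the period began on December 22, 2014 rather than on September 11, 2012 when the act occurred.
Adding the 18 months base period to December 22, 2014 gives a deadline of June 22, 2016, before any tolling.
The pending related arbitration from September 2, 2015 to April 20, 2016 tolled the period for 231 days, extending the deadline to February 8, 2017.
Because the plaintiff's legal incapacity ran from July 13, 2016 to November 29, 2016, the deadline is extended by 139 days to June 27, 2017.
Filing on May 7, 2017 beat the June 27, 2017 deadline — the action is timely.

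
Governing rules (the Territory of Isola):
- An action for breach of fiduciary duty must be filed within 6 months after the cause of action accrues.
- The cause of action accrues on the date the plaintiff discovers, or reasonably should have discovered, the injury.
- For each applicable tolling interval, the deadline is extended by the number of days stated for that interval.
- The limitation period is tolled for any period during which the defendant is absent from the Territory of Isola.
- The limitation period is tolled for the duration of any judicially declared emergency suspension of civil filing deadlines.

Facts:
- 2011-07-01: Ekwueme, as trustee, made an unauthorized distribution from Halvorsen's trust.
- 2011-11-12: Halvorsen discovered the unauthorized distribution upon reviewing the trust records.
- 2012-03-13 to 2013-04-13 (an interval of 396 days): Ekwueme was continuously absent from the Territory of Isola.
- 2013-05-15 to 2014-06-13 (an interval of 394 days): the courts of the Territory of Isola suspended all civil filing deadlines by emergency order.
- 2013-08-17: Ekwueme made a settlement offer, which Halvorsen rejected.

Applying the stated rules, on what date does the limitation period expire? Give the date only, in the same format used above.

2014-07-11

Under the discovery rule, the claim accrued on 2011-11-12, when Halvorsen discovered the injury — not on the 2011-07-01 date of the underlying act.
Adding the 6 months base period to 2011-11-12 gives a deadline of 2012-05-12, before any tolling.
The period was tolled for 396 days by the defendant's absence from the jurisdiction (2012-03-13 to 2013-04-13), pushing the deadline to 2013-06-12.
The emergency suspension of filing deadlines from 2013-05-15 to 2014-06-13 tolled the period for 394 days, extending the deadline to 2014-07-11.
Nothing else in the chronology tolls or restarts the period.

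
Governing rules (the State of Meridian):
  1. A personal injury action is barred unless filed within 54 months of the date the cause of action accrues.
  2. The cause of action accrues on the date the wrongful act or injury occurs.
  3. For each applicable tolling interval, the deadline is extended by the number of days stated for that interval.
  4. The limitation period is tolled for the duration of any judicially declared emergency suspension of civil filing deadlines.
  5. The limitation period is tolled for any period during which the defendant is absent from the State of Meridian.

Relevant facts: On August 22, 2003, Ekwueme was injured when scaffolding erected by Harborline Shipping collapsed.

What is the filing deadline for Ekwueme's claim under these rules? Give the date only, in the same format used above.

February 22, 2008

The limitation period began to run on August 22, 2003.
The untolled deadline — 54 months after August 22, 2003 — is February 22, 2008.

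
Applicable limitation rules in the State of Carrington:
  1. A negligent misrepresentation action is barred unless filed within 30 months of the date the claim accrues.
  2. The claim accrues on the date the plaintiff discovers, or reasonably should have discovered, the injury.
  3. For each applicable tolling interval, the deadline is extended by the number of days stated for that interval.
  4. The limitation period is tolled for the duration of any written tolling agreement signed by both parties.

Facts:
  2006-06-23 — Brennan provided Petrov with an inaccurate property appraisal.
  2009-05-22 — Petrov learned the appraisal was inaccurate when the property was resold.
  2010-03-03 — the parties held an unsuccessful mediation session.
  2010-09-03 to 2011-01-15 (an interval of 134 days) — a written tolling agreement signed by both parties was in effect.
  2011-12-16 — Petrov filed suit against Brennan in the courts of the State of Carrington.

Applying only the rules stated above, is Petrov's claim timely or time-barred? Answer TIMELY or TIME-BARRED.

TIMELY

Under the discovery rule, the claim accrued on 2009-05-22, when Petrov discovered the injury — not on the 2006-06-23 date of the underlying act.
The untolled deadline — 30 months after 2009-05-22 — is 2011-11-22.
The period was tolled for 134 days by the written tolling agreement (2010-09-03 to 2011-01-15), pushing the deadline to 2012-04-04.
The other events in the timeline have no effect on the limitation period under the stated rules.
Petrov filed on 2011-12-16, before the 2012-04-04 deadline, so the action is timely.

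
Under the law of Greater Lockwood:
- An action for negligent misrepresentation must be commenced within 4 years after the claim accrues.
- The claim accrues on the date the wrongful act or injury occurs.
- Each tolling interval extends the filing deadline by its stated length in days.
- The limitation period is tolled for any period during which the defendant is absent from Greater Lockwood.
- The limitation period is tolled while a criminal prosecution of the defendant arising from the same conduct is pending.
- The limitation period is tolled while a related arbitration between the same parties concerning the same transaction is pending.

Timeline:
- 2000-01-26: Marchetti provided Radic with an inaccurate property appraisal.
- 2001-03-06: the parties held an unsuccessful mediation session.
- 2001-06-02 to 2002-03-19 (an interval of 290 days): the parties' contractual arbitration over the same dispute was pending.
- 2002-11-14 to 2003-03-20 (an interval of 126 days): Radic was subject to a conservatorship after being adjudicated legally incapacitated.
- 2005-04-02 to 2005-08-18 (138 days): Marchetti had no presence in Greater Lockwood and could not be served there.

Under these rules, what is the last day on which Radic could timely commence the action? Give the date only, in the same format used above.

The limitation period began to run on 2000-01-26.
4 years from 2000-01-26 is 2004-01-26.
The pending related arbitration from 2001-06-02 to 2002-03-19 tolled the period for 290 days, extending the deadline to 2004-11-11.
By the time the defendant's absence from the jurisdiction began on 2005-04-02, the limitation period had already expired on 2004-11-11; that interval cannot revive it.
No stated provision tolls the period for the plaintiff's incapacity, so the interval from 2002-11-14 to 2003-03-20 has no effect on the deadline.
Nothing else in the chronology tolls or restarts the period.

2004-11-11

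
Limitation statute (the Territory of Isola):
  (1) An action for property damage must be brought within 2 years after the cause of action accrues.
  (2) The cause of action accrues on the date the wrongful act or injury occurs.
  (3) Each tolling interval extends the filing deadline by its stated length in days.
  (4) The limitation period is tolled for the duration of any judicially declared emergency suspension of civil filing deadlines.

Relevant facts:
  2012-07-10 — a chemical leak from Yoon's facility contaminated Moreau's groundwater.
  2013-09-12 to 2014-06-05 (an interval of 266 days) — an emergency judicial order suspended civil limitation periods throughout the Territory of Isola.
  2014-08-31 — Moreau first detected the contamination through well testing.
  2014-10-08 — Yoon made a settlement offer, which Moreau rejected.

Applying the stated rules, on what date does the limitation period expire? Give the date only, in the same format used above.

2015-04-02

The claim accrued on 2012-07-10, when the wrongful act occurred; under the stated occurrence rule the 2014-08-31 discovery does not delay accrual.
2 years from 2012-07-10 is 2014-07-10.
The period was tolled for 266 days by the emergency suspension of filing deadlines (2013-09-12 to 2014-06-05), pushing the deadline to 2015-04-02.
The other events in the timeline have no effect on the limitation period under the stated rules.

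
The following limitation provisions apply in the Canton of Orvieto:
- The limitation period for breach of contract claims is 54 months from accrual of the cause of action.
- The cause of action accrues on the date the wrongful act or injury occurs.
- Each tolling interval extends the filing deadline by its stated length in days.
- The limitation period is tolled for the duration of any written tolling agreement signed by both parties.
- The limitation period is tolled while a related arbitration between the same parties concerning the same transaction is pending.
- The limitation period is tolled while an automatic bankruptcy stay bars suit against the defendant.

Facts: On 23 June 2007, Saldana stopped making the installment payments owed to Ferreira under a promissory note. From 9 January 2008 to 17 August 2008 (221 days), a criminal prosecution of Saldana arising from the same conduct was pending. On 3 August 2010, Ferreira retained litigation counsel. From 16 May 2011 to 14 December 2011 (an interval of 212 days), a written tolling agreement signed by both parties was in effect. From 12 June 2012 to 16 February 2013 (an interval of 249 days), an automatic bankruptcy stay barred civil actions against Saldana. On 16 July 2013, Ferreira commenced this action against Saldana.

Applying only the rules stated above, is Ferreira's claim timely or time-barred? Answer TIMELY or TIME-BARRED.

The limitation period began to run on 23 June 2007.
54 months from 23 June 2007 is 23 December 2011.
Because the written tolling agreement ran from 16 May 2011 to 14 December 2011, the deadline is extended by 212 days to 22 July 2012.
The automatic bankruptcy stay from 12 June 2012 to 16 February 2013 tolled the period for 249 days, extending the deadline to 28 March 2013.
Although a criminal prosecution ran from 9 January 2008 to 17 August 2008, the stated rules do not make that a tolling event, so it is disregarded.
None of the other events listed affects the running of the period under the stated rules.
Ferreira filed on 16 July 2013, after the 28 March 2013 deadline, so the action is time-barred.

TIME-BARRED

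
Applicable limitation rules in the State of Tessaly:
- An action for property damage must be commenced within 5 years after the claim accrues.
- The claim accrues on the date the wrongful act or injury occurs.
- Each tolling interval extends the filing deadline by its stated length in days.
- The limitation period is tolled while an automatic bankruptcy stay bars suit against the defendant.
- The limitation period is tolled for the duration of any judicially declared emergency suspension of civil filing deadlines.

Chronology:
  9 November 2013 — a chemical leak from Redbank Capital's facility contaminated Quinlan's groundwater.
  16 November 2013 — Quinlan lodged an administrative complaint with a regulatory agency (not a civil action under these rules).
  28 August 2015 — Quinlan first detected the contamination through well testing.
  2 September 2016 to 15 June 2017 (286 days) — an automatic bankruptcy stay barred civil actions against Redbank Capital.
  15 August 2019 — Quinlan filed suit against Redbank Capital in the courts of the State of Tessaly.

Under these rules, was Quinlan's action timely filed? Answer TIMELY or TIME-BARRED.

Because the rule ties accrual to occurrence, the claim accrued on 9 November 2013, not on the 28 August 2015 discovery date.
5 years from 9 November 2013 is 9 November 2018.
The period was tolled for 286 days by the automatic bankruptcy stay (2 September 2016 to 15 June 2017), pushing the deadline to 22 August 2019.
The other events in the timeline have no effect on the limitation period under the stated rules.
The 15 August 2019 filing precedes the 22 August 2019 deadline; the claim is timely.

TIMELY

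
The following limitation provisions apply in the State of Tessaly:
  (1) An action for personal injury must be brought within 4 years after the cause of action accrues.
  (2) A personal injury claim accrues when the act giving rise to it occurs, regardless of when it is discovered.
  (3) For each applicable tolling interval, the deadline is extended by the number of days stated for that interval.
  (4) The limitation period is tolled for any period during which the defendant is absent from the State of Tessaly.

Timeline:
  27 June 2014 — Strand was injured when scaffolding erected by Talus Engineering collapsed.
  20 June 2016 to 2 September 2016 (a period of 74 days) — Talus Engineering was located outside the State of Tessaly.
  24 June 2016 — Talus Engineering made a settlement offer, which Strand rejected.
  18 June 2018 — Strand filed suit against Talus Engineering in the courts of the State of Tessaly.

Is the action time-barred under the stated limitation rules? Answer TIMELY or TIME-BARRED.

The limitation period began to run on 27 June 2014.
Adding the 4 years base period to 27 June 2014 gives a deadline of 27 June 2018, before any tolling.
The period was tolled for 74 days by the defendant's absence from the jurisdiction (20 June 2016 to 2 September 2016), pushing the deadline to 9 September 2018.
The other events in the timeline have no effect on the limitation period under the stated rules.
The 18 June 2018 filing precedes the 9 September 2018 deadline; the claim is timely.

TIMELY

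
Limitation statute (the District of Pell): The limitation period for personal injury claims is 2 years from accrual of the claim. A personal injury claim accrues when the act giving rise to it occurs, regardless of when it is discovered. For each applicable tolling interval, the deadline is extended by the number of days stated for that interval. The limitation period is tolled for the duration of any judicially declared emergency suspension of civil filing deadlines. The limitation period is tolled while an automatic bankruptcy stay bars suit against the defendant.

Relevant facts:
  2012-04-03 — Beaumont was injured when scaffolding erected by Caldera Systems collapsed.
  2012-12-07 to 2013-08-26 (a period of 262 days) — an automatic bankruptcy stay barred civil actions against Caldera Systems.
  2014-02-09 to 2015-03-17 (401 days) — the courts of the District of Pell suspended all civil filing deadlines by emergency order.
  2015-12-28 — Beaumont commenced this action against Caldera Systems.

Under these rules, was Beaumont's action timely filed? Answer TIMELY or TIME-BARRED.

The claim accrued on 2012-04-03, when the wrongful act occurred.
2 years from 2012-04-03 is 2014-04-03.
The automatic bankruptcy stay from 2012-12-07 to 2013-08-26 tolled the period for 262 days, extending the deadline to 2014-12-21.
Because the emergency suspension of filing deadlines ran from 2014-02-09 to 2015-03-17, the deadline is extended by 401 days to 2016-01-26.
The 2015-12-28 filing precedes the 2016-01-26 deadline; the claim is timely.

TIMELY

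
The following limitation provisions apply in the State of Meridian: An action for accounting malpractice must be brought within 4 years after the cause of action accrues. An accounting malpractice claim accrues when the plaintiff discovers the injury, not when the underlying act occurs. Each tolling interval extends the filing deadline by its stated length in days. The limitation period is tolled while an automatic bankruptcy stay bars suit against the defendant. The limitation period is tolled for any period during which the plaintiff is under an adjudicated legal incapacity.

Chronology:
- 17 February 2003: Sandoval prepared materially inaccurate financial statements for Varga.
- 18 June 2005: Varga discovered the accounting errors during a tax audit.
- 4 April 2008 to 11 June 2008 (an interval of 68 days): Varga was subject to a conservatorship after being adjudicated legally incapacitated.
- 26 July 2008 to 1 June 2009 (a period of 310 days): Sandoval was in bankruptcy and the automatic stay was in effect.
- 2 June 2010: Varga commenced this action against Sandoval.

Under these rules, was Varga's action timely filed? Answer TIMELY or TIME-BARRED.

TIMELY

Under the discovery rule, the claim accrued on 18 June 2005, when Varga discovered the injury — not on the 17 February 2003 date of the underlying act.
The untolled deadline — 4 years after 18 June 2005 — is 18 June 2009.
The period was tolled for 68 days by the plaintiff's legal incapacity (4 April 2008 to 11 June 2008), pushing the deadline to 25 August 2009.
The automatic bankruptcy stay from 26 July 2008 to 1 June 2009 tolled the period for 310 days, extending the deadline to 1 July 2010.
The 2 June 2010 filing precedes the 1 July 2010 deadline; the claim is timely.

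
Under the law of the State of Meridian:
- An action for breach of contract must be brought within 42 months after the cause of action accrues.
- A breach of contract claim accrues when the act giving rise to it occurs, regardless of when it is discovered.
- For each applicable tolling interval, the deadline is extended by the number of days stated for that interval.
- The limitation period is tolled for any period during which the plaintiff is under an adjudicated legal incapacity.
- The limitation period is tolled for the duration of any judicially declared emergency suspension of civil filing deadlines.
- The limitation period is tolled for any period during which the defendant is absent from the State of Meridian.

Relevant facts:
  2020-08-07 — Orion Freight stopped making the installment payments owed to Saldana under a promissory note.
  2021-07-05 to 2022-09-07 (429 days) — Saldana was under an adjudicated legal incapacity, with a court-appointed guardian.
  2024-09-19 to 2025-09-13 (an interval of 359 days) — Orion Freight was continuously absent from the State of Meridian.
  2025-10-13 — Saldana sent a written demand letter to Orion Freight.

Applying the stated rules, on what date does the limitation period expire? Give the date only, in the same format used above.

2026-04-05

The claim accrued on 2020-08-07, when the wrongful act occurred.
The untolled deadline — 42 months after 2020-08-07 — is 2024-02-07.
The plaintiff's legal incapacity from 2021-07-05 to 2022-09-07 tolled the period for 429 days, extending the deadline to 2025-04-11.
Because the defendant's absence from the jurisdiction ran from 2024-09-19 to 2025-09-13, the deadline is extended by 359 days to 2026-04-05.
The other events in the timeline have no effect on the limitation period under the stated rules.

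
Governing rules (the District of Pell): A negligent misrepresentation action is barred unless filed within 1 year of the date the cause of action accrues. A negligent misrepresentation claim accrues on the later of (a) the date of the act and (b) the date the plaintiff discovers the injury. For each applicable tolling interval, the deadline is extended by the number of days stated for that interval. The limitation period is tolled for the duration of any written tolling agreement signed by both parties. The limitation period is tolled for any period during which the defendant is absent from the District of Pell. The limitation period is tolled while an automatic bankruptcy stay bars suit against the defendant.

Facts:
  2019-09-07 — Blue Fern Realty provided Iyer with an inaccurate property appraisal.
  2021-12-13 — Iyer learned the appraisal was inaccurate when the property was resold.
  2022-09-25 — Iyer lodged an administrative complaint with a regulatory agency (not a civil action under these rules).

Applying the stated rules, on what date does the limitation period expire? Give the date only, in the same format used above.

2022-12-13

Because discovery on 2021-12-13 post-dates the 2019-09-07 act, accrual under the later-of rule falls on 2021-12-13.
Adding the 1 year base period to 2021-12-13 gives a deadline of 2022-12-13, before any tolling.
Nothing else in the chronology tolls or restarts the period.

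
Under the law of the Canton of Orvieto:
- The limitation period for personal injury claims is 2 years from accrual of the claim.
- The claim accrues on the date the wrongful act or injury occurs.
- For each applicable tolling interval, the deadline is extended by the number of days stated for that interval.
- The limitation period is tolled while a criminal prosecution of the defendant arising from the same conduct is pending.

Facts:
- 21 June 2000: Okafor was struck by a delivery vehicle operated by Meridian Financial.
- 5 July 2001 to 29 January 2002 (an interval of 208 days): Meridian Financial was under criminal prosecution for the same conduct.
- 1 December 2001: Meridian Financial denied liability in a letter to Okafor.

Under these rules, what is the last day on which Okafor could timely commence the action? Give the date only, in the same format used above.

The limitation period began to run on 21 June 2000.
2 years from 21 June 2000 is 21 June 2002.
The pending criminal prosecution from 5 July 2001 to 29 January 2002 tolled the period for 208 days, extending the deadline to 15 January 2003.
None of the other events listed affects the running of the period under the stated rules.

15 January 2003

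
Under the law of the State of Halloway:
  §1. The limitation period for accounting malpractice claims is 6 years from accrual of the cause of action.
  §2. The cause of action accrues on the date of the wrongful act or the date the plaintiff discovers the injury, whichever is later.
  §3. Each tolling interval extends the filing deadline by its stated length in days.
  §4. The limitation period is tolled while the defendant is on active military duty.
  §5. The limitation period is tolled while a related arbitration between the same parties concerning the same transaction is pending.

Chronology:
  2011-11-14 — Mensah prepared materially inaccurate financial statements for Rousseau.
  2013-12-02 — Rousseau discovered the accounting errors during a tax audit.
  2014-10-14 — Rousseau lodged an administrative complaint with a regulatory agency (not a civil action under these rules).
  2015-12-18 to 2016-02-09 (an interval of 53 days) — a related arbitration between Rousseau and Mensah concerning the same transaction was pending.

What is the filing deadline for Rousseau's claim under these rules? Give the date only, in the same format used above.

The claim accrued on 2013-12-02 — the later of the 2011-11-14 act and the 2013-12-02 discovery.
6 years from 2013-12-02 is 2019-12-02.
The pending related arbitration from 2015-12-18 to 2016-02-09 tolled the period for 53 days, extending the deadline to 2020-01-24.
The other events in the timeline have no effect on the limitation period under the stated rules.

2020-01-24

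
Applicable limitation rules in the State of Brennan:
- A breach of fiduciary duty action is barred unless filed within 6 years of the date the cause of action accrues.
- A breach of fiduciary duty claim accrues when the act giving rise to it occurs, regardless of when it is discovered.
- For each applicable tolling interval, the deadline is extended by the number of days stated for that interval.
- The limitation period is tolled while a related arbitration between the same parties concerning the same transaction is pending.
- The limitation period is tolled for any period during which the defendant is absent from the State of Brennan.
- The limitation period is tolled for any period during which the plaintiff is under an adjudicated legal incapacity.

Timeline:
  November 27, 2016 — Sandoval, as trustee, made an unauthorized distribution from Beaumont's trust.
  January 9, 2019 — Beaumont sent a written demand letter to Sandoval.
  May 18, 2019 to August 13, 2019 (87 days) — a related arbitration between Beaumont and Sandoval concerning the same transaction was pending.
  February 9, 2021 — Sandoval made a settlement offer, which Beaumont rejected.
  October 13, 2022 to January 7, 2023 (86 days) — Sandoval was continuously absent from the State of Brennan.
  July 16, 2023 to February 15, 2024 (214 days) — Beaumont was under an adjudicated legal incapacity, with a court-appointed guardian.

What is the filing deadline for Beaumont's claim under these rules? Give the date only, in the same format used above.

The cause of action accrued on November 27, 2016, the date of the act.
6 years from November 27, 2016 is November 27, 2022.
The pending related arbitration from May 18, 2019 to August 13, 2019 tolled the period for 87 days, extending the deadline to February 22, 2023.
The period was tolled for 86 days by the defendant's absence from the jurisdiction (October 13, 2022 to January 7, 2023), pushing the deadline to May 19, 2023.
By the time the plaintiff's legal incapacity began on July 16, 2023, the limitation period had already expired on May 19, 2023; that interval cannot revive it.
The other events in the timeline have no effect on the limitation period under the stated rules.

May 19, 2023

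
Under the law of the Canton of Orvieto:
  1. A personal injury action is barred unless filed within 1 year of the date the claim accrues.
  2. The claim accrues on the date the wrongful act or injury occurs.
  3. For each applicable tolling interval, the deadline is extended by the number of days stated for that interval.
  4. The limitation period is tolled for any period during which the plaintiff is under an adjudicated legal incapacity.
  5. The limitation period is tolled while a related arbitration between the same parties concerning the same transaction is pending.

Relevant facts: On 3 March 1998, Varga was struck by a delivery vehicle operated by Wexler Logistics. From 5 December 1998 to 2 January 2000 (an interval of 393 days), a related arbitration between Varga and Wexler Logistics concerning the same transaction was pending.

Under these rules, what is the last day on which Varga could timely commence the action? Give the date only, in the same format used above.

The limitation period began to run on 3 March 1998.
1 year from 3 March 1998 is 3 March 1999.
The pending related arbitration from 5 December 1998 to 2 January 2000 tolled the period for 393 days, extending the deadline to 30 March 2000.

30 March 2000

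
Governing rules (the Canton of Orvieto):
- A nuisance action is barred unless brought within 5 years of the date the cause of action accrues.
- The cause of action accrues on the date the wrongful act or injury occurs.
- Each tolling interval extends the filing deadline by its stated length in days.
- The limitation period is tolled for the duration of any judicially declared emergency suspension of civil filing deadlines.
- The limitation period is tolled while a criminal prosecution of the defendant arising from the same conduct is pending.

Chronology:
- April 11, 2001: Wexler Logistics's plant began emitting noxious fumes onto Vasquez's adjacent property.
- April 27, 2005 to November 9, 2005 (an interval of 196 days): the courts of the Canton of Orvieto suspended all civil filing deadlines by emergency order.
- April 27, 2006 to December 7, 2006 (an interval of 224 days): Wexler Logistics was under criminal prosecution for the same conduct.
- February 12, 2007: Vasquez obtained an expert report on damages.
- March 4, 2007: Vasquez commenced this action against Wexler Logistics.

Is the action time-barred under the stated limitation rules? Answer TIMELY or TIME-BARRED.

The cause of action accrued on April 11, 2001, the date of the act.
The untolled deadline — 5 years after April 11, 2001 — is April 11, 2006.
Because the emergency suspension of filing deadlines ran from April 27, 2005 to November 9, 2005, the deadline is extended by 196 days to October 24, 2006.
The pending criminal prosecution from April 27, 2006 to December 7, 2006 tolled the period for 224 days, extending the deadline to June 5, 2007.
The other events in the timeline have no effect on the limitation period under the stated rules.
Filing on March 4, 2007 beat the June 5, 2007 deadline — the action is timely.

TIMELY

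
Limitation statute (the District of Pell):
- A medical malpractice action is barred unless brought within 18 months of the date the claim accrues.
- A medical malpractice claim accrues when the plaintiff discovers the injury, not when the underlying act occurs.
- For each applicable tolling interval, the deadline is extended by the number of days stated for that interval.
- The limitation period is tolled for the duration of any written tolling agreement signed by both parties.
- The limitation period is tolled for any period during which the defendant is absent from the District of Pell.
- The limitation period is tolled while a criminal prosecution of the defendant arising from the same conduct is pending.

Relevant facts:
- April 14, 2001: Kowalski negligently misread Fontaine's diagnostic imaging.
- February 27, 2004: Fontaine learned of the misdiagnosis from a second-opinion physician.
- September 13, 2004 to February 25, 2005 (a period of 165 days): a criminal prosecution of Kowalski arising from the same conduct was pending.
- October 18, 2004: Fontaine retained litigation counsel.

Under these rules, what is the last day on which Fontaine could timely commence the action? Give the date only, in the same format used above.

Under the discovery rule, the claim accrued on February 27, 2004, when Fontaine discovered the injury — not on the April 14, 2001 date of the underlying act.
18 months from February 27, 2004 is August 27, 2005.
Because the pending criminal prosecution ran from September 13, 2004 to February 25, 2005, the deadline is extended by 165 days to February 8, 2006.
Nothing else in the chronology tolls or restarts the period.

February 8, 2006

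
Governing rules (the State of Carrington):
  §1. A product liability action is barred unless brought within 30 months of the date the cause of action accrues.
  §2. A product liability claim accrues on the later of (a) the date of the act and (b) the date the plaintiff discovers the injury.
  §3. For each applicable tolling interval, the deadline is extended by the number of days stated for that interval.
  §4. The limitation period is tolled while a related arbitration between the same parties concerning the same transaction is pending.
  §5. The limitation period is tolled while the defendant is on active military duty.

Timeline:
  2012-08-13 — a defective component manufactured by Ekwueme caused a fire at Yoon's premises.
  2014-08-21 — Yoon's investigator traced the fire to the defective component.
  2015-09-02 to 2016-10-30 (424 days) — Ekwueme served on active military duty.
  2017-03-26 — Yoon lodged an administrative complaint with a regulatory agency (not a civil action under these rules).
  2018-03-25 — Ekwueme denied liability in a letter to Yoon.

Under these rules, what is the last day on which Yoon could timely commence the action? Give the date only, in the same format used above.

2018-04-21

Taking the later of the act (2012-08-13) and discovery (2014-08-21), the claim accrued on 2014-08-21.
30 months from 2014-08-21 is 2017-02-21.
The defendant's active military service from 2015-09-02 to 2016-10-30 tolled the period for 424 days, extending the deadline to 2018-04-21.
None of the other events listed affects the running of the period under the stated rules.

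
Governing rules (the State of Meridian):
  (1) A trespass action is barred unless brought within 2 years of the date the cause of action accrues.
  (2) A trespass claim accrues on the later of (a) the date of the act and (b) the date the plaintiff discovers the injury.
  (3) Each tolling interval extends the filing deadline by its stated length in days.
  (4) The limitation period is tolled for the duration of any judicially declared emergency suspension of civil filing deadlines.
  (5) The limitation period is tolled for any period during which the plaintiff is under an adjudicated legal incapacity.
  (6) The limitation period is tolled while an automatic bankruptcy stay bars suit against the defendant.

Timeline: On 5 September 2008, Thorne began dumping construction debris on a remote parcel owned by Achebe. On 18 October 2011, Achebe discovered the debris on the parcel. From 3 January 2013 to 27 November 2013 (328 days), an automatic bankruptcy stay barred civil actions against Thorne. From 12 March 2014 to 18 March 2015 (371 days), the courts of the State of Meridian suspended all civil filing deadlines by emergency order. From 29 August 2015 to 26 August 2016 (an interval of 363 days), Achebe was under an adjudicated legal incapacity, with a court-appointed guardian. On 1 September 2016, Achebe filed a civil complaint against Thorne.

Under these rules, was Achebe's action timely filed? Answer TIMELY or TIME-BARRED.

TIMELY

Because discovery on 18 October 2011 post-dates the 5 September 2008 act, accrual under the later-of rule falls on 18 October 2011.
Adding the 2 years base period to 18 October 2011 gives a deadline of 18 October 2013, before any tolling.
Because the automatic bankruptcy stay ran from 3 January 2013 to 27 November 2013, the deadline is extended by 328 days to 11 September 2014.
Because the emergency suspension of filing deadlines ran from 12 March 2014 to 18 March 2015, the deadline is extended by 371 days to 17 September 2015.
The period was tolled for 363 days by the plaintiff's legal incapacity (29 August 2015 to 26 August 2016), pushing the deadline to 14 September 2016.
Filing on 1 September 2016 beat the 14 September 2016 deadline — the action is timely.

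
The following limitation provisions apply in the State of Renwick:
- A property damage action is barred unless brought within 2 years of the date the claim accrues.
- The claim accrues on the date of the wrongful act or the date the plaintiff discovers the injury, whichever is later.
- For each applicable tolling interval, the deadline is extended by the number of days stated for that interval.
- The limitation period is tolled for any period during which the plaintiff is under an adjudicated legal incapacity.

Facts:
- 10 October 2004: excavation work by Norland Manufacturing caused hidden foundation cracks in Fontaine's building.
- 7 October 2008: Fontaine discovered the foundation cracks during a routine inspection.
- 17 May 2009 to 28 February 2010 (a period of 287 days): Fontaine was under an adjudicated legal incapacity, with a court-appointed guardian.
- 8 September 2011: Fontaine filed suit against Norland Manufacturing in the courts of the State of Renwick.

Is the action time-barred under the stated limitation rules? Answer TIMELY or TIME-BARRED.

TIME-BARRED

The claim accrued on 7 October 2008 — the later of the 10 October 2004 act and the 7 October 2008 discovery.
The untolled deadline — 2 years after 7 October 2008 — is 7 October 2010.
The plaintiff's legal incapacity from 17 May 2009 to 28 February 2010 tolled the period for 287 days, extending the deadline to 21 July 2011.
Fontaine filed on 8 September 2011, after the 21 July 2011 deadline, so the action is time-barred.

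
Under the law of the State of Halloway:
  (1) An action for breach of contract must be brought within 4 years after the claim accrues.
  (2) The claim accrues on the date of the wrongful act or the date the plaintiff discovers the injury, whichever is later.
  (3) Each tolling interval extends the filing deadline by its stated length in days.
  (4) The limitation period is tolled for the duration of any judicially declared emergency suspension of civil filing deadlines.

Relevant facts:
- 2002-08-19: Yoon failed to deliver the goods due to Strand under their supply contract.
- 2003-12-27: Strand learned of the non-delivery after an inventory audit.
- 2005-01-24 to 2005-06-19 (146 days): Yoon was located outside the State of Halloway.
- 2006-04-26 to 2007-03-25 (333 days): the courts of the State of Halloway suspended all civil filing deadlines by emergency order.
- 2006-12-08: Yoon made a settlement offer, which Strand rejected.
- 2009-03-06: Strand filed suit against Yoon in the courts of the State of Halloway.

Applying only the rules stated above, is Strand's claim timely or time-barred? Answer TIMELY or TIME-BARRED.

Because discovery on 2003-12-27 post-dates the 2002-08-19 act, accrual under the later-of rule falls on 2003-12-27.
4 years from 2003-12-27 is 2007-12-27.
Because the emergency suspension of filing deadlines ran from 2006-04-26 to 2007-03-25, the deadline is extended by 333 days to 2008-11-24.
No stated provision tolls the period for the defendant's absence, so the interval from 2005-01-24 to 2005-06-19 has no effect on the deadline.
None of the other events listed affects the running of the period under the stated rules.
Filing on 2009-03-06 missed the 2008-11-24 deadline — the action is time-barred.

TIME-BARRED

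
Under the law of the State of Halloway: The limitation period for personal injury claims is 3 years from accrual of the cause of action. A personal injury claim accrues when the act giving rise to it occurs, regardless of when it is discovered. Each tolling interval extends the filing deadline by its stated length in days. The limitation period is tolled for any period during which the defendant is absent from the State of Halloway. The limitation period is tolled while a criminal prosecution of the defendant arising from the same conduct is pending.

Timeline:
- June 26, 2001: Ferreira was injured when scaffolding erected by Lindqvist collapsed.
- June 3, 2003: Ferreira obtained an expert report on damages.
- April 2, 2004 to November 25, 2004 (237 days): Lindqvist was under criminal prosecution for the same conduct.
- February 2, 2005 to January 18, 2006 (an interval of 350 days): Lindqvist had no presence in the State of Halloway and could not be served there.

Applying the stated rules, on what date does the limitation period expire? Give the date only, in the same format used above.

The cause of action accrued on June 26, 2001, the date of the act.
3 years from June 26, 2001 is June 26, 2004.
Because the pending criminal prosecution ran from April 2, 2004 to November 25, 2004, the deadline is extended by 237 days to February 18, 2005.
The defendant's absence from the jurisdiction from February 2, 2005 to January 18, 2006 tolled the period for 350 days, extending the deadline to February 3, 2006.
The other events in the timeline have no effect on the limitation period under the stated rules.

February 3, 2006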